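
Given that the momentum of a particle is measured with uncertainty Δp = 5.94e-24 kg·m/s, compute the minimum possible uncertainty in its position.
8.877 pm

Using the Heisenberg uncertainty principle:
ΔxΔp ≥ ℏ/2

The minimum uncertainty in position is:
Δx_min = ℏ/(2Δp)
Δx_min = (1.055e-34 J·s) / (2 × 5.940e-24 kg·m/s)
Δx_min = 8.877e-12 m = 8.877 pm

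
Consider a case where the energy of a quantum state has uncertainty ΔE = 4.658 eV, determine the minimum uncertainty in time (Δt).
70.654 as

Using the energy-time uncertainty principle:
ΔEΔt ≥ ℏ/2

The minimum uncertainty in time is:
Δt_min = ℏ/(2ΔE)
Δt_min = (1.055e-34 J·s) / (2 × 7.463e-19 J)
Δt_min = 7.065e-17 s = 70.654 as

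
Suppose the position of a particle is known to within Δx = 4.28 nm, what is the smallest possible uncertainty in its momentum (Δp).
1.232 × 10^-26 kg·m/s

Using the Heisenberg uncertainty principle:
ΔxΔp ≥ ℏ/2

The minimum uncertainty in momentum is:
Δp_min = ℏ/(2Δx)
Δp_min = (1.055e-34 J·s) / (2 × 4.280e-09 m)
Δp_min = 1.232e-26 kg·m/s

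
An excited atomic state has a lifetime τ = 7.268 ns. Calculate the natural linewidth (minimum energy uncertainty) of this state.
45.282 neV

Using the energy-time uncertainty principle:
ΔEΔt ≥ ℏ/2

The lifetime τ represents the time uncertainty Δt.
The natural linewidth (minimum energy uncertainty) is:

ΔE = ℏ/(2τ)
ΔE = (1.055e-34 J·s) / (2 × 7.268e-09 s)
ΔE = 7.255e-27 J = 45.282 neV

This natural linewidth limits the precision of spectroscopic measurements.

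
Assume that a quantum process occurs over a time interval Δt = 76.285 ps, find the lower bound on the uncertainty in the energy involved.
4.314 μeV

Using the energy-time uncertainty principle:
ΔEΔt ≥ ℏ/2

The minimum uncertainty in energy is:
ΔE_min = ℏ/(2Δt)
ΔE_min = (1.055e-34 J·s) / (2 × 7.628e-11 s)
ΔE_min = 6.912e-25 J = 4.314 μeV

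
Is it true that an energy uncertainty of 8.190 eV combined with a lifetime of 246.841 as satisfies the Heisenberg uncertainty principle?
Yes, it satisfies the uncertainty relation.

Calculate the product ΔEΔt:
ΔE = 8.190 eV = 1.312e-18 J
ΔEΔt = (1.312e-18 J) × (2.468e-16 s)
ΔEΔt = 3.239e-34 J·s

Compare to the minimum allowed value ℏ/2:
ℏ/2 = 5.273e-35 J·s

Since ΔEΔt = 3.239e-34 J·s ≥ 5.273e-35 J·s = ℏ/2,
this satisfies the uncertainty relation.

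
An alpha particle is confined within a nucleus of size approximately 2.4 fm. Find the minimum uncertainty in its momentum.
2.197 × 10^-20 kg·m/s

Using the Heisenberg uncertainty principle:
ΔxΔp ≥ ℏ/2

With Δx ≈ L = 2.400e-15 m (the confinement size):
Δp_min = ℏ/(2Δx)
Δp_min = (1.055e-34 J·s) / (2 × 2.400e-15 m)
Δp_min = 2.197e-20 kg·m/s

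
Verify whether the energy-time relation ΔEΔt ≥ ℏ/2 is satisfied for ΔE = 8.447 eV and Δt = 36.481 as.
No, it violates the uncertainty relation.

Calculate the product ΔEΔt:
ΔE = 8.447 eV = 1.353e-18 J
ΔEΔt = (1.353e-18 J) × (3.648e-17 s)
ΔEΔt = 4.937e-35 J·s

Compare to the minimum allowed value ℏ/2:
ℏ/2 = 5.273e-35 J·s

Since ΔEΔt = 4.937e-35 J·s < 5.273e-35 J·s = ℏ/2,
this violates the uncertainty relation.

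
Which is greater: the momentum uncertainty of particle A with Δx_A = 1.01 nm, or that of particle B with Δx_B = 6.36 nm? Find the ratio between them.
Particle A has the larger minimum momentum uncertainty, by a factor of 6.30.

For each particle, the minimum momentum uncertainty is Δp_min = ℏ/(2Δx):

Particle A: Δp_A = ℏ/(2×1.010e-09 m) = 5.221e-26 kg·m/s
Particle B: Δp_B = ℏ/(2×6.360e-09 m) = 8.291e-27 kg·m/s

Ratio: Δp_A/Δp_B = 6.30

Since Δp_min ∝ 1/Δx, the particle with smaller position uncertainty (A) has larger momentum uncertainty.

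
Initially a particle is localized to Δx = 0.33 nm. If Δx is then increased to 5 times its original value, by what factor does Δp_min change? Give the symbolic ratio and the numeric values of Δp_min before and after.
Original Δp_min = 1.598 × 10^-25 kg·m/s; new Δp'_min = 3.196 × 10^-26 kg·m/s; ratio Δp'_min/Δp_min = 1/5.

From the uncertainty principle ΔxΔp ≥ ℏ/2, the minimum momentum uncertainty is Δp_min = ℏ/(2Δx).

Original (Δx = 0.33 nm = 3.300e-10 m):
Δp_min = (1.055e-34 J·s)/(2 × 3.300e-10 m) = 1.598e-25 kg·m/s

When Δx → 5Δx:
Δp'_min = ℏ/(2 × 5Δx) = (1/5) × ℏ/(2Δx) = (1/5) × Δp_min
Δp'_min = 1/5 × 1.598e-25 kg·m/s = 3.196e-26 kg·m/s

Since Δp_min ∝ 1/Δx, when Δx is increased to 5 times its original value, Δp_min decreases to 1/5 of its original value.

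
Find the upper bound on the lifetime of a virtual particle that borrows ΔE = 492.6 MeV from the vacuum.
6.681 × 10^-25 s

Using the energy-time uncertainty principle:
ΔEΔt ≥ ℏ/2

For a virtual particle borrowing energy ΔE, the maximum lifetime is:
Δt_max = ℏ/(2ΔE)

Converting energy:
ΔE = 492.6 MeV = 7.892e-11 J

Δt_max = (1.055e-34 J·s) / (2 × 7.892e-11 J)
Δt_max = 6.681e-25 s = 6.681 × 10^-25 s

Virtual particles with higher borrowed energy exist for shorter times.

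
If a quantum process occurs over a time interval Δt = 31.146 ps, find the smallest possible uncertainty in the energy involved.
10.567 μeV

Using the energy-time uncertainty principle:
ΔEΔt ≥ ℏ/2

The minimum uncertainty in energy is:
ΔE_min = ℏ/(2Δt)
ΔE_min = (1.055e-34 J·s) / (2 × 3.115e-11 s)
ΔE_min = 1.693e-24 J = 10.567 μeV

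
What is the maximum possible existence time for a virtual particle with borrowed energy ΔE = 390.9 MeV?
8.419 × 10^-25 s

Using the energy-time uncertainty principle:
ΔEΔt ≥ ℏ/2

For a virtual particle borrowing energy ΔE, the maximum lifetime is:
Δt_max = ℏ/(2ΔE)

Converting energy:
ΔE = 390.9 MeV = 6.263e-11 J

Δt_max = (1.055e-34 J·s) / (2 × 6.263e-11 J)
Δt_max = 8.419e-25 s = 8.419 × 10^-25 s

Virtual particles with higher borrowed energy exist for shorter times.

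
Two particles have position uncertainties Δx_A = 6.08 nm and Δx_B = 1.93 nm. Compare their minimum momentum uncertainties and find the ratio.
Particle B has the larger minimum momentum uncertainty, by a factor of 3.15.

For each particle, the minimum momentum uncertainty is Δp_min = ℏ/(2Δx):

Particle A: Δp_A = ℏ/(2×6.080e-09 m) = 8.672e-27 kg·m/s
Particle B: Δp_B = ℏ/(2×1.930e-09 m) = 2.732e-26 kg·m/s

Ratio: Δp_B/Δp_A = 3.15

Since Δp_min ∝ 1/Δx, the particle with smaller position uncertainty (B) has larger momentum uncertainty.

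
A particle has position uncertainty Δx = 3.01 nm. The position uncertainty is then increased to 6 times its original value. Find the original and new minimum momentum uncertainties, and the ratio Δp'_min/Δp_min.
Original Δp_min = 1.752 × 10^-26 kg·m/s; new Δp'_min = 2.920 × 10^-27 kg·m/s; ratio Δp'_min/Δp_min = 1/6.

From the uncertainty principle ΔxΔp ≥ ℏ/2, the minimum momentum uncertainty is Δp_min = ℏ/(2Δx).

Original (Δx = 3.01 nm = 3.010e-09 m):
Δp_min = (1.055e-34 J·s)/(2 × 3.010e-09 m) = 1.752e-26 kg·m/s

When Δx → 6Δx:
Δp'_min = ℏ/(2 × 6Δx) = (1/6) × ℏ/(2Δx) = (1/6) × Δp_min
Δp'_min = 1/6 × 1.752e-26 kg·m/s = 2.920e-27 kg·m/s

Since Δp_min ∝ 1/Δx, when Δx is increased to 6 times its original value, Δp_min decreases to 1/6 of its original value.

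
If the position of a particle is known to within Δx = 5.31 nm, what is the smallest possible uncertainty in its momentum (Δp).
9.930 × 10^-27 kg·m/s

Using the Heisenberg uncertainty principle:
ΔxΔp ≥ ℏ/2

The minimum uncertainty in momentum is:
Δp_min = ℏ/(2Δx)
Δp_min = (1.055e-34 J·s) / (2 × 5.310e-09 m)
Δp_min = 9.930e-27 kg·m/s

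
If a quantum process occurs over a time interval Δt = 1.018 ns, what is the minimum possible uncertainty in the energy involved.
323.287 neV

Using the energy-time uncertainty principle:
ΔEΔt ≥ ℏ/2

The minimum uncertainty in energy is:
ΔE_min = ℏ/(2Δt)
ΔE_min = (1.055e-34 J·s) / (2 × 1.018e-09 s)
ΔE_min = 5.180e-26 J = 323.287 neV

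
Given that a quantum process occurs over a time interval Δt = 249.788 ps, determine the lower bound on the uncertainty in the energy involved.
1.318 μeV

Using the energy-time uncertainty principle:
ΔEΔt ≥ ℏ/2

The minimum uncertainty in energy is:
ΔE_min = ℏ/(2Δt)
ΔE_min = (1.055e-34 J·s) / (2 × 2.498e-10 s)
ΔE_min = 2.111e-25 J = 1.318 μeV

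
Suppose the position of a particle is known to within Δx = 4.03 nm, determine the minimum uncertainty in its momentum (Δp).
1.308 × 10^-26 kg·m/s

Using the Heisenberg uncertainty principle:
ΔxΔp ≥ ℏ/2

The minimum uncertainty in momentum is:
Δp_min = ℏ/(2Δx)
Δp_min = (1.055e-34 J·s) / (2 × 4.030e-09 m)
Δp_min = 1.308e-26 kg·m/s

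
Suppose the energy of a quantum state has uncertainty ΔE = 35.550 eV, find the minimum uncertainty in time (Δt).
9.258 as

Using the energy-time uncertainty principle:
ΔEΔt ≥ ℏ/2

The minimum uncertainty in time is:
Δt_min = ℏ/(2ΔE)
Δt_min = (1.055e-34 J·s) / (2 × 5.696e-18 J)
Δt_min = 9.258e-18 s = 9.258 as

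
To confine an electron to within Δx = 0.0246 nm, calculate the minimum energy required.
15.740 eV

Localizing a particle requires giving it sufficient momentum uncertainty:

1. From uncertainty principle: Δp ≥ ℏ/(2Δx)
   Δp_min = (1.055e-34 J·s) / (2 × 2.460e-11 m)
   Δp_min = 2.143e-24 kg·m/s

2. This momentum uncertainty corresponds to kinetic energy:
   KE ≈ (Δp)²/(2m) = (2.143e-24)²/(2 × 9.109e-31 kg)
   KE = 2.522e-18 J = 15.740 eV

Tighter localization requires more energy.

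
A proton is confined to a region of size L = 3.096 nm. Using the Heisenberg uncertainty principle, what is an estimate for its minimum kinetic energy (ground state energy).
541.193 neV

Using the uncertainty principle to estimate ground state energy:

1. The position uncertainty is approximately the confinement size:
   Δx ≈ L = 3.096e-09 m

2. From ΔxΔp ≥ ℏ/2, the minimum momentum uncertainty is:
   Δp ≈ ℏ/(2L) = 1.703e-26 kg·m/s

3. The kinetic energy is approximately:
   KE ≈ (Δp)²/(2m) = (1.703e-26)²/(2 × 1.673e-27 kg)
   KE ≈ 8.671e-26 J = 541.193 neV

This is an order-of-magnitude estimate of the ground state energy.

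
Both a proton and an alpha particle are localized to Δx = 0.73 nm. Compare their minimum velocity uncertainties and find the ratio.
The proton has the larger minimum velocity uncertainty, by a ratio of 4.0.

For both particles, Δp_min = ℏ/(2Δx) = 7.223e-26 kg·m/s (same for both).

The velocity uncertainty is Δv = Δp/m:
- proton: Δv = 7.223e-26 / 1.673e-27 = 4.318e+01 m/s = 43.184 m/s
- alpha particle: Δv = 7.223e-26 / 6.645e-27 = 1.087e+01 m/s = 10.871 m/s

Ratio: 4.318e+01 / 1.087e+01 = 4.0

The lighter particle has larger velocity uncertainty because Δv ∝ 1/m.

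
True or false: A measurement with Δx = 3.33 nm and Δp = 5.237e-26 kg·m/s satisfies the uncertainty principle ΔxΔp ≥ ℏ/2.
Yes, it satisfies the uncertainty principle.

Calculate the product ΔxΔp:
ΔxΔp = (3.330e-09 m) × (5.237e-26 kg·m/s)
ΔxΔp = 1.744e-34 J·s

Compare to the minimum allowed value ℏ/2:
ℏ/2 = 5.273e-35 J·s

Since ΔxΔp = 1.744e-34 J·s ≥ 5.273e-35 J·s = ℏ/2,
the measurement satisfies the uncertainty principle.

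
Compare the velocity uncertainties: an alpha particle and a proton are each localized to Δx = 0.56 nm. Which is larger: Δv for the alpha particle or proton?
The proton has the larger minimum velocity uncertainty, by a ratio of 4.0.

For both particles, Δp_min = ℏ/(2Δx) = 9.416e-26 kg·m/s (same for both).

The velocity uncertainty is Δv = Δp/m:
- alpha particle: Δv = 9.416e-26 / 6.645e-27 = 1.417e+01 m/s = 14.171 m/s
- proton: Δv = 9.416e-26 / 1.673e-27 = 5.629e+01 m/s = 56.294 m/s

Ratio: 5.629e+01 / 1.417e+01 = 4.0

The lighter particle has larger velocity uncertainty because Δv ∝ 1/m.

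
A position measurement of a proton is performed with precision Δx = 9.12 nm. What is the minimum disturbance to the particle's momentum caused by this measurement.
5.782 × 10^-27 kg·m/s

The uncertainty principle implies that measuring position disturbs momentum:
ΔxΔp ≥ ℏ/2

When we measure position with precision Δx, we necessarily introduce a momentum uncertainty:
Δp ≥ ℏ/(2Δx)
Δp_min = (1.055e-34 J·s) / (2 × 9.120e-09 m)
Δp_min = 5.782e-27 kg·m/s

The more precisely we measure position, the greater the momentum disturbance.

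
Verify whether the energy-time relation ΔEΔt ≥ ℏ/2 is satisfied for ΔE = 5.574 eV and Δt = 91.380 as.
Yes, it satisfies the uncertainty relation.

Calculate the product ΔEΔt:
ΔE = 5.574 eV = 8.931e-19 J
ΔEΔt = (8.931e-19 J) × (9.138e-17 s)
ΔEΔt = 8.161e-35 J·s

Compare to the minimum allowed value ℏ/2:
ℏ/2 = 5.273e-35 J·s

Since ΔEΔt = 8.161e-35 J·s ≥ 5.273e-35 J·s = ℏ/2,
this satisfies the uncertainty relation.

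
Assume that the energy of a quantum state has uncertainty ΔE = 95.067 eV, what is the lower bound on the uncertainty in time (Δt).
3.462 as

Using the energy-time uncertainty principle:
ΔEΔt ≥ ℏ/2

The minimum uncertainty in time is:
Δt_min = ℏ/(2ΔE)
Δt_min = (1.055e-34 J·s) / (2 × 1.523e-17 J)
Δt_min = 3.462e-18 s = 3.462 as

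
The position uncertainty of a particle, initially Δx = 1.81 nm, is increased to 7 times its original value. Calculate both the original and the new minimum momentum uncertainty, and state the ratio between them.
Original Δp_min = 2.913 × 10^-26 kg·m/s; new Δp'_min = 4.162 × 10^-27 kg·m/s; ratio Δp'_min/Δp_min = 1/7.

From the uncertainty principle ΔxΔp ≥ ℏ/2, the minimum momentum uncertainty is Δp_min = ℏ/(2Δx).

Original (Δx = 1.81 nm = 1.810e-09 m):
Δp_min = (1.055e-34 J·s)/(2 × 1.810e-09 m) = 2.913e-26 kg·m/s

When Δx → 7Δx:
Δp'_min = ℏ/(2 × 7Δx) = (1/7) × ℏ/(2Δx) = (1/7) × Δp_min
Δp'_min = 1/7 × 2.913e-26 kg·m/s = 4.162e-27 kg·m/s

Since Δp_min ∝ 1/Δx, when Δx is increased to 7 times its original value, Δp_min decreases to 1/7 of its original value.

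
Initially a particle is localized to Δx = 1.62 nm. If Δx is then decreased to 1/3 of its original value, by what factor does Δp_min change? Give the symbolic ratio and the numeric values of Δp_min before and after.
Original Δp_min = 3.255 × 10^-26 kg·m/s; new Δp'_min = 9.765 × 10^-26 kg·m/s; ratio Δp'_min/Δp_min = 3.

From the uncertainty principle ΔxΔp ≥ ℏ/2, the minimum momentum uncertainty is Δp_min = ℏ/(2Δx).

Original (Δx = 1.62 nm = 1.620e-09 m):
Δp_min = (1.055e-34 J·s)/(2 × 1.620e-09 m) = 3.255e-26 kg·m/s

When Δx → (1/3)Δx:
Δp'_min = ℏ/(2 × (1/3)Δx) = 3 × ℏ/(2Δx) = 3 × Δp_min
Δp'_min = 3 × 3.255e-26 kg·m/s = 9.765e-26 kg·m/s

Since Δp_min ∝ 1/Δx, when Δx is decreased to 1/3 of its original value, Δp_min increases to 3 times its original value.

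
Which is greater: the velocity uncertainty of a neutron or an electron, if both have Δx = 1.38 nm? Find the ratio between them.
The electron has the larger minimum velocity uncertainty, by a ratio of 1838.7.

For both particles, Δp_min = ℏ/(2Δx) = 3.821e-26 kg·m/s (same for both).

The velocity uncertainty is Δv = Δp/m:
- neutron: Δv = 3.821e-26 / 1.675e-27 = 2.281e+01 m/s = 22.812 m/s
- electron: Δv = 3.821e-26 / 9.109e-31 = 4.194e+04 m/s = 41.945 km/s

Ratio: 4.194e+04 / 2.281e+01 = 1838.7

The lighter particle has larger velocity uncertainty because Δv ∝ 1/m.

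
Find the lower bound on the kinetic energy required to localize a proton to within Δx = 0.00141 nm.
2.609 eV

Localizing a particle requires giving it sufficient momentum uncertainty:

1. From uncertainty principle: Δp ≥ ℏ/(2Δx)
   Δp_min = (1.055e-34 J·s) / (2 × 1.410e-12 m)
   Δp_min = 3.740e-23 kg·m/s

2. This momentum uncertainty corresponds to kinetic energy:
   KE ≈ (Δp)²/(2m) = (3.740e-23)²/(2 × 1.673e-27 kg)
   KE = 4.180e-19 J = 2.609 eV

Tighter localization requires more energy.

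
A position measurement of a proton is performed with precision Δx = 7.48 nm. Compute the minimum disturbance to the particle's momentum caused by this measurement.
7.049 × 10^-27 kg·m/s

The uncertainty principle implies that measuring position disturbs momentum:
ΔxΔp ≥ ℏ/2

When we measure position with precision Δx, we necessarily introduce a momentum uncertainty:
Δp ≥ ℏ/(2Δx)
Δp_min = (1.055e-34 J·s) / (2 × 7.480e-09 m)
Δp_min = 7.049e-27 kg·m/s

The more precisely we measure position, the greater the momentum disturbance.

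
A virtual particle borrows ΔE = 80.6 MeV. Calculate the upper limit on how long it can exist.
4.083 ys

Using the energy-time uncertainty principle:
ΔEΔt ≥ ℏ/2

For a virtual particle borrowing energy ΔE, the maximum lifetime is:
Δt_max = ℏ/(2ΔE)

Converting energy:
ΔE = 80.6 MeV = 1.291e-11 J

Δt_max = (1.055e-34 J·s) / (2 × 1.291e-11 J)
Δt_max = 4.083e-24 s = 4.083 ys

Virtual particles with higher borrowed energy exist for shorter times.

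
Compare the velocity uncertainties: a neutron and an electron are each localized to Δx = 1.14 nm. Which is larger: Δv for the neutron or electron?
The electron has the larger minimum velocity uncertainty, by a ratio of 1838.7.

For both particles, Δp_min = ℏ/(2Δx) = 4.625e-26 kg·m/s (same for both).

The velocity uncertainty is Δv = Δp/m:
- neutron: Δv = 4.625e-26 / 1.675e-27 = 2.762e+01 m/s = 27.615 m/s
- electron: Δv = 4.625e-26 / 9.109e-31 = 5.078e+04 m/s = 50.775 km/s

Ratio: 5.078e+04 / 2.762e+01 = 1838.7

The lighter particle has larger velocity uncertainty because Δv ∝ 1/m.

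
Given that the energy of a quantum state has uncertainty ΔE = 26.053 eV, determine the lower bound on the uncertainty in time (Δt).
12.632 as

Using the energy-time uncertainty principle:
ΔEΔt ≥ ℏ/2

The minimum uncertainty in time is:
Δt_min = ℏ/(2ΔE)
Δt_min = (1.055e-34 J·s) / (2 × 4.174e-18 J)
Δt_min = 1.263e-17 s = 12.632 as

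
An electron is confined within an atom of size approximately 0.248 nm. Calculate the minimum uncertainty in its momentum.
2.126 × 10^-25 kg·m/s

Using the Heisenberg uncertainty principle:
ΔxΔp ≥ ℏ/2

With Δx ≈ L = 2.480e-10 m (the confinement size):
Δp_min = ℏ/(2Δx)
Δp_min = (1.055e-34 J·s) / (2 × 2.480e-10 m)
Δp_min = 2.126e-25 kg·m/s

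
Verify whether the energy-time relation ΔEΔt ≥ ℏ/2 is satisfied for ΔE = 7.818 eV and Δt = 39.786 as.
No, it violates the uncertainty relation.

Calculate the product ΔEΔt:
ΔE = 7.818 eV = 1.253e-18 J
ΔEΔt = (1.253e-18 J) × (3.979e-17 s)
ΔEΔt = 4.984e-35 J·s

Compare to the minimum allowed value ℏ/2:
ℏ/2 = 5.273e-35 J·s

Since ΔEΔt = 4.984e-35 J·s < 5.273e-35 J·s = ℏ/2,
this violates the uncertainty relation.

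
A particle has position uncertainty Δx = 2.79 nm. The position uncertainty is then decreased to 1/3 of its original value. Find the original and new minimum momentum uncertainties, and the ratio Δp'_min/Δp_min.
Original Δp_min = 1.890 × 10^-26 kg·m/s; new Δp'_min = 5.670 × 10^-26 kg·m/s; ratio Δp'_min/Δp_min = 3.

From the uncertainty principle ΔxΔp ≥ ℏ/2, the minimum momentum uncertainty is Δp_min = ℏ/(2Δx).

Original (Δx = 2.79 nm = 2.790e-09 m):
Δp_min = (1.055e-34 J·s)/(2 × 2.790e-09 m) = 1.890e-26 kg·m/s

When Δx → (1/3)Δx:
Δp'_min = ℏ/(2 × (1/3)Δx) = 3 × ℏ/(2Δx) = 3 × Δp_min
Δp'_min = 3 × 1.890e-26 kg·m/s = 5.670e-26 kg·m/s

Since Δp_min ∝ 1/Δx, when Δx is decreased to 1/3 of its original value, Δp_min increases to 3 times its original value.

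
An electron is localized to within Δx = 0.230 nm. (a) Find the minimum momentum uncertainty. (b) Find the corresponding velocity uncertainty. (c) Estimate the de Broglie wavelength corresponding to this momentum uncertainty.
(a) Δp_min = 2.293 × 10^-25 kg·m/s
(b) Δv_min = 251.669 km/s
(c) λ_dB = 2.890 nm

Step-by-step:

(a) From the uncertainty principle:
Δp_min = ℏ/(2Δx) = (1.055e-34 J·s)/(2 × 2.300e-10 m) = 2.293e-25 kg·m/s

(b) The velocity uncertainty:
Δv = Δp/m = (2.293e-25 kg·m/s)/(9.109e-31 kg) = 2.517e+05 m/s = 251.669 km/s

(c) The de Broglie wavelength for this momentum:
λ = h/p = (6.626e-34 J·s)/(2.293e-25 kg·m/s) = 2.890e-09 m = 2.890 nm

Note: The de Broglie wavelength is comparable to the localization size, as expected from wave-particle duality.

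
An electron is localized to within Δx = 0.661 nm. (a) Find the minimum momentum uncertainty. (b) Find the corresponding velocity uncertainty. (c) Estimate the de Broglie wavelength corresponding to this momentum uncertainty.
(a) Δp_min = 7.977 × 10^-26 kg·m/s
(b) Δv_min = 87.570 km/s
(c) λ_dB = 8.306 nm

Step-by-step:

(a) From the uncertainty principle:
Δp_min = ℏ/(2Δx) = (1.055e-34 J·s)/(2 × 6.610e-10 m) = 7.977e-26 kg·m/s

(b) The velocity uncertainty:
Δv = Δp/m = (7.977e-26 kg·m/s)/(9.109e-31 kg) = 8.757e+04 m/s = 87.570 km/s

(c) The de Broglie wavelength for this momentum:
λ = h/p = (6.626e-34 J·s)/(7.977e-26 kg·m/s) = 8.306e-09 m = 8.306 nm

Note: The de Broglie wavelength is comparable to the localization size, as expected from wave-particle duality.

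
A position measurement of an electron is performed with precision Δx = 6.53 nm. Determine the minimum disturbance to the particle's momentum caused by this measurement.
8.075 × 10^-27 kg·m/s

The uncertainty principle implies that measuring position disturbs momentum:
ΔxΔp ≥ ℏ/2

When we measure position with precision Δx, we necessarily introduce a momentum uncertainty:
Δp ≥ ℏ/(2Δx)
Δp_min = (1.055e-34 J·s) / (2 × 6.530e-09 m)
Δp_min = 8.075e-27 kg·m/s

The more precisely we measure position, the greater the momentum disturbance.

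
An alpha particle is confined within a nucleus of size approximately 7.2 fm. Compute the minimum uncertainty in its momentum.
7.323 × 10^-21 kg·m/s

Using the Heisenberg uncertainty principle:
ΔxΔp ≥ ℏ/2

With Δx ≈ L = 7.200e-15 m (the confinement size):
Δp_min = ℏ/(2Δx)
Δp_min = (1.055e-34 J·s) / (2 × 7.200e-15 m)
Δp_min = 7.323e-21 kg·m/s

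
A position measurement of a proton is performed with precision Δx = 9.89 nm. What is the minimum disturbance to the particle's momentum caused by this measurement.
5.332 × 10^-27 kg·m/s

The uncertainty principle implies that measuring position disturbs momentum:
ΔxΔp ≥ ℏ/2

When we measure position with precision Δx, we necessarily introduce a momentum uncertainty:
Δp ≥ ℏ/(2Δx)
Δp_min = (1.055e-34 J·s) / (2 × 9.890e-09 m)
Δp_min = 5.332e-27 kg·m/s

The more precisely we measure position, the greater the momentum disturbance.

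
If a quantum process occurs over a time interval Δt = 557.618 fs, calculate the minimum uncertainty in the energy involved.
590.200 μeV

Using the energy-time uncertainty principle:
ΔEΔt ≥ ℏ/2

The minimum uncertainty in energy is:
ΔE_min = ℏ/(2Δt)
ΔE_min = (1.055e-34 J·s) / (2 × 5.576e-13 s)
ΔE_min = 9.456e-23 J = 590.200 μeV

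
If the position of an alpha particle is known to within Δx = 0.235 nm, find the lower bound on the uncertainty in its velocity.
33.768 m/s

Using the Heisenberg uncertainty principle and Δp = mΔv:
ΔxΔp ≥ ℏ/2
Δx(mΔv) ≥ ℏ/2

The minimum uncertainty in velocity is:
Δv_min = ℏ/(2mΔx)
Δv_min = (1.055e-34 J·s) / (2 × 6.645e-27 kg × 2.350e-10 m)
Δv_min = 3.377e+01 m/s = 33.768 m/s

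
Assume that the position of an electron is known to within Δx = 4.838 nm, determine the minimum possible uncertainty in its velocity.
11.964 km/s

Using the Heisenberg uncertainty principle and Δp = mΔv:
ΔxΔp ≥ ℏ/2
Δx(mΔv) ≥ ℏ/2

The minimum uncertainty in velocity is:
Δv_min = ℏ/(2mΔx)
Δv_min = (1.055e-34 J·s) / (2 × 9.109e-31 kg × 4.838e-09 m)
Δv_min = 1.196e+04 m/s = 11.964 km/s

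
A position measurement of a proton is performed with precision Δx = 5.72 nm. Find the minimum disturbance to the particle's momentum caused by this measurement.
9.218 × 10^-27 kg·m/s

The uncertainty principle implies that measuring position disturbs momentum:
ΔxΔp ≥ ℏ/2

When we measure position with precision Δx, we necessarily introduce a momentum uncertainty:
Δp ≥ ℏ/(2Δx)
Δp_min = (1.055e-34 J·s) / (2 × 5.720e-09 m)
Δp_min = 9.218e-27 kg·m/s

The more precisely we measure position, the greater the momentum disturbance.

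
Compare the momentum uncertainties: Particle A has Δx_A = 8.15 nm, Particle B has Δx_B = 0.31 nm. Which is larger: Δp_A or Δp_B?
Particle B has the larger minimum momentum uncertainty, by a factor of 26.29.

For each particle, the minimum momentum uncertainty is Δp_min = ℏ/(2Δx):

Particle A: Δp_A = ℏ/(2×8.150e-09 m) = 6.470e-27 kg·m/s
Particle B: Δp_B = ℏ/(2×3.100e-10 m) = 1.701e-25 kg·m/s

Ratio: Δp_B/Δp_A = 26.29

Since Δp_min ∝ 1/Δx, the particle with smaller position uncertainty (B) has larger momentum uncertainty.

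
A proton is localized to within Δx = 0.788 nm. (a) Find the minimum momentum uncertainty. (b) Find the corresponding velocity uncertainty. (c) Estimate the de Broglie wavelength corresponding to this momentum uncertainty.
(a) Δp_min = 6.691 × 10^-26 kg·m/s
(b) Δv_min = 40.006 m/s
(c) λ_dB = 9.902 nm

Step-by-step:

(a) From the uncertainty principle:
Δp_min = ℏ/(2Δx) = (1.055e-34 J·s)/(2 × 7.880e-10 m) = 6.691e-26 kg·m/s

(b) The velocity uncertainty:
Δv = Δp/m = (6.691e-26 kg·m/s)/(1.673e-27 kg) = 4.001e+01 m/s = 40.006 m/s

(c) The de Broglie wavelength for this momentum:
λ = h/p = (6.626e-34 J·s)/(6.691e-26 kg·m/s) = 9.902e-09 m = 9.902 nm

Note: The de Broglie wavelength is comparable to the localization size, as expected from wave-particle duality.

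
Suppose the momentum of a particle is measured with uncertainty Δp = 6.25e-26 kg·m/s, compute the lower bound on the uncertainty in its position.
843.657 pm

Using the Heisenberg uncertainty principle:
ΔxΔp ≥ ℏ/2

The minimum uncertainty in position is:
Δx_min = ℏ/(2Δp)
Δx_min = (1.055e-34 J·s) / (2 × 6.250e-26 kg·m/s)
Δx_min = 8.437e-10 m = 843.657 pm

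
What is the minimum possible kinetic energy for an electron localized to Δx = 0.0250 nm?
15.240 eV

Localizing a particle requires giving it sufficient momentum uncertainty:

1. From uncertainty principle: Δp ≥ ℏ/(2Δx)
   Δp_min = (1.055e-34 J·s) / (2 × 2.500e-11 m)
   Δp_min = 2.109e-24 kg·m/s

2. This momentum uncertainty corresponds to kinetic energy:
   KE ≈ (Δp)²/(2m) = (2.109e-24)²/(2 × 9.109e-31 kg)
   KE = 2.442e-18 J = 15.240 eV

Tighter localization requires more energy.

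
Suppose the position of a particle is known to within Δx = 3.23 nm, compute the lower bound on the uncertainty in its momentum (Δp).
1.632 × 10^-26 kg·m/s

Using the Heisenberg uncertainty principle:
ΔxΔp ≥ ℏ/2

The minimum uncertainty in momentum is:
Δp_min = ℏ/(2Δx)
Δp_min = (1.055e-34 J·s) / (2 × 3.230e-09 m)
Δp_min = 1.632e-26 kg·m/s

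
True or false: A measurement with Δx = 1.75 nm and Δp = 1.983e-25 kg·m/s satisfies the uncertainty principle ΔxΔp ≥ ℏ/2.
Yes, it satisfies the uncertainty principle.

Calculate the product ΔxΔp:
ΔxΔp = (1.750e-09 m) × (1.983e-25 kg·m/s)
ΔxΔp = 3.470e-34 J·s

Compare to the minimum allowed value ℏ/2:
ℏ/2 = 5.273e-35 J·s

Since ΔxΔp = 3.470e-34 J·s ≥ 5.273e-35 J·s = ℏ/2,
the measurement satisfies the uncertainty principle.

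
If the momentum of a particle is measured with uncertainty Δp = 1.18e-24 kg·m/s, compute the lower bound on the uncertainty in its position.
44.685 pm

Using the Heisenberg uncertainty principle:
ΔxΔp ≥ ℏ/2

The minimum uncertainty in position is:
Δx_min = ℏ/(2Δp)
Δx_min = (1.055e-34 J·s) / (2 × 1.180e-24 kg·m/s)
Δx_min = 4.469e-11 m = 44.685 pm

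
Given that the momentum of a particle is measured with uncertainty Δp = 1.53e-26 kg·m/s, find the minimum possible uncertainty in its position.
3.446 nm

Using the Heisenberg uncertainty principle:
ΔxΔp ≥ ℏ/2

The minimum uncertainty in position is:
Δx_min = ℏ/(2Δp)
Δx_min = (1.055e-34 J·s) / (2 × 1.530e-26 kg·m/s)
Δx_min = 3.446e-09 m = 3.446 nm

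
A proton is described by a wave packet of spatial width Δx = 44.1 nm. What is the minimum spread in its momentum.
1.196 × 10^-27 kg·m/s

For a wave packet, the spatial width Δx and momentum spread Δp are related by the uncertainty principle:
ΔxΔp ≥ ℏ/2

The minimum momentum spread is:
Δp_min = ℏ/(2Δx)
Δp_min = (1.055e-34 J·s) / (2 × 4.410e-08 m)
Δp_min = 1.196e-27 kg·m/s

A wave packet cannot have both a well-defined position and well-defined momentum.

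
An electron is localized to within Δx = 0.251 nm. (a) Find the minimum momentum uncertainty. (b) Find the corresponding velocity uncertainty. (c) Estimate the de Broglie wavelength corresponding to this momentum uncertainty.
(a) Δp_min = 2.101 × 10^-25 kg·m/s
(b) Δv_min = 230.613 km/s
(c) λ_dB = 3.154 nm

Step-by-step:

(a) From the uncertainty principle:
Δp_min = ℏ/(2Δx) = (1.055e-34 J·s)/(2 × 2.510e-10 m) = 2.101e-25 kg·m/s

(b) The velocity uncertainty:
Δv = Δp/m = (2.101e-25 kg·m/s)/(9.109e-31 kg) = 2.306e+05 m/s = 230.613 km/s

(c) The de Broglie wavelength for this momentum:
λ = h/p = (6.626e-34 J·s)/(2.101e-25 kg·m/s) = 3.154e-09 m = 3.154 nm

Note: The de Broglie wavelength is comparable to the localization size, as expected from wave-particle duality.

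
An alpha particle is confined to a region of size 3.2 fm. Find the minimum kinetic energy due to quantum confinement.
127.520 keV

Using the uncertainty principle:

1. Position uncertainty: Δx ≈ 3.200e-15 m
2. Minimum momentum uncertainty: Δp = ℏ/(2Δx) = 1.648e-20 kg·m/s
3. Minimum kinetic energy:
   KE = (Δp)²/(2m) = (1.648e-20)²/(2 × 6.645e-27 kg)
   KE = 2.043e-14 J = 127.520 keV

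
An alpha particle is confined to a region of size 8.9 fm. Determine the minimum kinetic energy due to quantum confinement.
16.485 keV

Using the uncertainty principle:

1. Position uncertainty: Δx ≈ 8.900e-15 m
2. Minimum momentum uncertainty: Δp = ℏ/(2Δx) = 5.925e-21 kg·m/s
3. Minimum kinetic energy:
   KE = (Δp)²/(2m) = (5.925e-21)²/(2 × 6.645e-27 kg)
   KE = 2.641e-15 J = 16.485 keV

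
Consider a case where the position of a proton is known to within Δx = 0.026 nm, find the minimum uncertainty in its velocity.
1.212 km/s

Using the Heisenberg uncertainty principle and Δp = mΔv:
ΔxΔp ≥ ℏ/2
Δx(mΔv) ≥ ℏ/2

The minimum uncertainty in velocity is:
Δv_min = ℏ/(2mΔx)
Δv_min = (1.055e-34 J·s) / (2 × 1.673e-27 kg × 2.600e-11 m)
Δv_min = 1.212e+03 m/s = 1.212 km/s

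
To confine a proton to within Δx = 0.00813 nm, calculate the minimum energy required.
78.483 meV

Localizing a particle requires giving it sufficient momentum uncertainty:

1. From uncertainty principle: Δp ≥ ℏ/(2Δx)
   Δp_min = (1.055e-34 J·s) / (2 × 8.130e-12 m)
   Δp_min = 6.486e-24 kg·m/s

2. This momentum uncertainty corresponds to kinetic energy:
   KE ≈ (Δp)²/(2m) = (6.486e-24)²/(2 × 1.673e-27 kg)
   KE = 1.257e-20 J = 78.483 meV

Tighter localization requires more energy.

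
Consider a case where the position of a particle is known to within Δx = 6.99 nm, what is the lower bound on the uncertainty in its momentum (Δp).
7.543 × 10^-27 kg·m/s

Using the Heisenberg uncertainty principle:
ΔxΔp ≥ ℏ/2

The minimum uncertainty in momentum is:
Δp_min = ℏ/(2Δx)
Δp_min = (1.055e-34 J·s) / (2 × 6.990e-09 m)
Δp_min = 7.543e-27 kg·m/s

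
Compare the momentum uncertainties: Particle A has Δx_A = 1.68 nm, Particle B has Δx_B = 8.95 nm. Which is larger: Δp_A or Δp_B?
Particle A has the larger minimum momentum uncertainty, by a factor of 5.33.

For each particle, the minimum momentum uncertainty is Δp_min = ℏ/(2Δx):

Particle A: Δp_A = ℏ/(2×1.680e-09 m) = 3.139e-26 kg·m/s
Particle B: Δp_B = ℏ/(2×8.950e-09 m) = 5.891e-27 kg·m/s

Ratio: Δp_A/Δp_B = 5.33

Since Δp_min ∝ 1/Δx, the particle with smaller position uncertainty (A) has larger momentum uncertainty.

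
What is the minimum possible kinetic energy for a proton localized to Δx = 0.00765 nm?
88.640 meV

Localizing a particle requires giving it sufficient momentum uncertainty:

1. From uncertainty principle: Δp ≥ ℏ/(2Δx)
   Δp_min = (1.055e-34 J·s) / (2 × 7.650e-12 m)
   Δp_min = 6.893e-24 kg·m/s

2. This momentum uncertainty corresponds to kinetic energy:
   KE ≈ (Δp)²/(2m) = (6.893e-24)²/(2 × 1.673e-27 kg)
   KE = 1.420e-20 J = 88.640 meV

Tighter localization requires more energy.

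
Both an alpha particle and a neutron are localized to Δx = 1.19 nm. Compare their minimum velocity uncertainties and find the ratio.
The neutron has the larger minimum velocity uncertainty, by a ratio of 4.0.

For both particles, Δp_min = ℏ/(2Δx) = 4.431e-26 kg·m/s (same for both).

The velocity uncertainty is Δv = Δp/m:
- alpha particle: Δv = 4.431e-26 / 6.645e-27 = 6.668e+00 m/s = 6.668 m/s
- neutron: Δv = 4.431e-26 / 1.675e-27 = 2.645e+01 m/s = 26.455 m/s

Ratio: 2.645e+01 / 6.668e+00 = 4.0

The lighter particle has larger velocity uncertainty because Δv ∝ 1/m.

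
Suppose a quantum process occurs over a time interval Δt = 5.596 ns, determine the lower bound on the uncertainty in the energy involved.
58.811 neV

Using the energy-time uncertainty principle:
ΔEΔt ≥ ℏ/2

The minimum uncertainty in energy is:
ΔE_min = ℏ/(2Δt)
ΔE_min = (1.055e-34 J·s) / (2 × 5.596e-09 s)
ΔE_min = 9.423e-27 J = 58.811 neV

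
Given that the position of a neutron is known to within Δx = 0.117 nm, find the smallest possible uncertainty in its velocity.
269.069 m/s

Using the Heisenberg uncertainty principle and Δp = mΔv:
ΔxΔp ≥ ℏ/2
Δx(mΔv) ≥ ℏ/2

The minimum uncertainty in velocity is:
Δv_min = ℏ/(2mΔx)
Δv_min = (1.055e-34 J·s) / (2 × 1.675e-27 kg × 1.170e-10 m)
Δv_min = 2.691e+02 m/s = 269.069 m/s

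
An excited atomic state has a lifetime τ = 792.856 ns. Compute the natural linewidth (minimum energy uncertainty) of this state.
415.089 peV

Using the energy-time uncertainty principle:
ΔEΔt ≥ ℏ/2

The lifetime τ represents the time uncertainty Δt.
The natural linewidth (minimum energy uncertainty) is:

ΔE = ℏ/(2τ)
ΔE = (1.055e-34 J·s) / (2 × 7.929e-07 s)
ΔE = 6.650e-29 J = 415.089 peV

This natural linewidth limits the precision of spectroscopic measurements.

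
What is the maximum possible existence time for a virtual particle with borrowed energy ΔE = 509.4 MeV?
6.461 × 10^-25 s

Using the energy-time uncertainty principle:
ΔEΔt ≥ ℏ/2

For a virtual particle borrowing energy ΔE, the maximum lifetime is:
Δt_max = ℏ/(2ΔE)

Converting energy:
ΔE = 509.4 MeV = 8.161e-11 J

Δt_max = (1.055e-34 J·s) / (2 × 8.161e-11 J)
Δt_max = 6.461e-25 s = 6.461 × 10^-25 s

Virtual particles with higher borrowed energy exist for shorter times.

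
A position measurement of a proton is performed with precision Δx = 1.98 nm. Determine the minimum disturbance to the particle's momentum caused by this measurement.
2.663 × 10^-26 kg·m/s

The uncertainty principle implies that measuring position disturbs momentum:
ΔxΔp ≥ ℏ/2

When we measure position with precision Δx, we necessarily introduce a momentum uncertainty:
Δp ≥ ℏ/(2Δx)
Δp_min = (1.055e-34 J·s) / (2 × 1.980e-09 m)
Δp_min = 2.663e-26 kg·m/s

The more precisely we measure position, the greater the momentum disturbance.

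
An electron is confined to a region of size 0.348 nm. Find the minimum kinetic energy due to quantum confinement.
78.651 meV

Using the uncertainty principle:

1. Position uncertainty: Δx ≈ 3.480e-10 m
2. Minimum momentum uncertainty: Δp = ℏ/(2Δx) = 1.515e-25 kg·m/s
3. Minimum kinetic energy:
   KE = (Δp)²/(2m) = (1.515e-25)²/(2 × 9.109e-31 kg)
   KE = 1.260e-20 J = 78.651 meV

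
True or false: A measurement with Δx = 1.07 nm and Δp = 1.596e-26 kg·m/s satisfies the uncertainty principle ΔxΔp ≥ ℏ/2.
No, it violates the uncertainty principle (impossible measurement).

Calculate the product ΔxΔp:
ΔxΔp = (1.070e-09 m) × (1.596e-26 kg·m/s)
ΔxΔp = 1.708e-35 J·s

Compare to the minimum allowed value ℏ/2:
ℏ/2 = 5.273e-35 J·s

Since ΔxΔp = 1.708e-35 J·s < 5.273e-35 J·s = ℏ/2,
the measurement violates the uncertainty principle.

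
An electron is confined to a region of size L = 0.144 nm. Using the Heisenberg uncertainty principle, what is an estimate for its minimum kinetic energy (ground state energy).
459.344 meV

Using the uncertainty principle to estimate ground state energy:

1. The position uncertainty is approximately the confinement size:
   Δx ≈ L = 1.440e-10 m

2. From ΔxΔp ≥ ℏ/2, the minimum momentum uncertainty is:
   Δp ≈ ℏ/(2L) = 3.662e-25 kg·m/s

3. The kinetic energy is approximately:
   KE ≈ (Δp)²/(2m) = (3.662e-25)²/(2 × 9.109e-31 kg)
   KE ≈ 7.360e-20 J = 459.344 meV

This is an order-of-magnitude estimate of the ground state energy.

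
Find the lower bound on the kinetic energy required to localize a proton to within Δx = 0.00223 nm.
1.043 eV

Localizing a particle requires giving it sufficient momentum uncertainty:

1. From uncertainty principle: Δp ≥ ℏ/(2Δx)
   Δp_min = (1.055e-34 J·s) / (2 × 2.230e-12 m)
   Δp_min = 2.365e-23 kg·m/s

2. This momentum uncertainty corresponds to kinetic energy:
   KE ≈ (Δp)²/(2m) = (2.365e-23)²/(2 × 1.673e-27 kg)
   KE = 1.671e-19 J = 1.043 eV

Tighter localization requires more energy.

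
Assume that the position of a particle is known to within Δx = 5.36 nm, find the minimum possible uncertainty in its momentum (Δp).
9.837 × 10^-27 kg·m/s

Using the Heisenberg uncertainty principle:
ΔxΔp ≥ ℏ/2

The minimum uncertainty in momentum is:
Δp_min = ℏ/(2Δx)
Δp_min = (1.055e-34 J·s) / (2 × 5.360e-09 m)
Δp_min = 9.837e-27 kg·m/s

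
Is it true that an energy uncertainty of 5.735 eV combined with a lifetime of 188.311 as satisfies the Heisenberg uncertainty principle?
Yes, it satisfies the uncertainty relation.

Calculate the product ΔEΔt:
ΔE = 5.735 eV = 9.188e-19 J
ΔEΔt = (9.188e-19 J) × (1.883e-16 s)
ΔEΔt = 1.730e-34 J·s

Compare to the minimum allowed value ℏ/2:
ℏ/2 = 5.273e-35 J·s

Since ΔEΔt = 1.730e-34 J·s ≥ 5.273e-35 J·s = ℏ/2,
this satisfies the uncertainty relation.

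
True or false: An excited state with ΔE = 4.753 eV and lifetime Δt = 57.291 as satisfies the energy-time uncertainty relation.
No, it violates the uncertainty relation.

Calculate the product ΔEΔt:
ΔE = 4.753 eV = 7.615e-19 J
ΔEΔt = (7.615e-19 J) × (5.729e-17 s)
ΔEΔt = 4.363e-35 J·s

Compare to the minimum allowed value ℏ/2:
ℏ/2 = 5.273e-35 J·s

Since ΔEΔt = 4.363e-35 J·s < 5.273e-35 J·s = ℏ/2,
this violates the uncertainty relation.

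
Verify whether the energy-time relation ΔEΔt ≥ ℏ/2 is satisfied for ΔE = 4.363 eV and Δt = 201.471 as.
Yes, it satisfies the uncertainty relation.

Calculate the product ΔEΔt:
ΔE = 4.363 eV = 6.990e-19 J
ΔEΔt = (6.990e-19 J) × (2.015e-16 s)
ΔEΔt = 1.408e-34 J·s

Compare to the minimum allowed value ℏ/2:
ℏ/2 = 5.273e-35 J·s

Since ΔEΔt = 1.408e-34 J·s ≥ 5.273e-35 J·s = ℏ/2,
this satisfies the uncertainty relation.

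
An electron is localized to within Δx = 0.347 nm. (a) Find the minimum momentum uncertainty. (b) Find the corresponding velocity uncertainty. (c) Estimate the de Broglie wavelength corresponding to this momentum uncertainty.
(a) Δp_min = 1.520 × 10^-25 kg·m/s
(b) Δv_min = 166.812 km/s
(c) λ_dB = 4.361 nm

Step-by-step:

(a) From the uncertainty principle:
Δp_min = ℏ/(2Δx) = (1.055e-34 J·s)/(2 × 3.470e-10 m) = 1.520e-25 kg·m/s

(b) The velocity uncertainty:
Δv = Δp/m = (1.520e-25 kg·m/s)/(9.109e-31 kg) = 1.668e+05 m/s = 166.812 km/s

(c) The de Broglie wavelength for this momentum:
λ = h/p = (6.626e-34 J·s)/(1.520e-25 kg·m/s) = 4.361e-09 m = 4.361 nm

Note: The de Broglie wavelength is comparable to the localization size, as expected from wave-particle duality.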